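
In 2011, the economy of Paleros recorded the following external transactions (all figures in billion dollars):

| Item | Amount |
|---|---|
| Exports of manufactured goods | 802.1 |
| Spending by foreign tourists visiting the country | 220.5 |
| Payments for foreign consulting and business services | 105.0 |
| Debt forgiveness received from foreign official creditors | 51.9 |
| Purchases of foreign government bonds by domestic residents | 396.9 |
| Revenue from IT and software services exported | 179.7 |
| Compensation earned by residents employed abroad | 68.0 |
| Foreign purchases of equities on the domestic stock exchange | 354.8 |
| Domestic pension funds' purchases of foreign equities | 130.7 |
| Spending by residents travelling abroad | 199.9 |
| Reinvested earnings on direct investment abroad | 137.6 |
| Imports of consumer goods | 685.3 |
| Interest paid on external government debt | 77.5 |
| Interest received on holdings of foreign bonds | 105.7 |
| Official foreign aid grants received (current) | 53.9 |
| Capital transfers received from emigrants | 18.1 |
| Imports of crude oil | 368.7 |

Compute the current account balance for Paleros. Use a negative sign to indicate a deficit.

131.1

Goods: -685.3 - 368.7 + 802.1 = -251.9
Services: -199.9 - 105.0 + 220.5 + 179.7 = 95.3
Primary income: 68.0 + 137.6 + 105.7 - 77.5 = 233.8
Secondary income: 53.9
Current account = (-251.9) + 95.3 + 233.8 + 53.9 = 131.1
(Excluded from the current account — capital account: debt forgiveness received from foreign official creditors 51.9, capital transfers received from emigrants 18.1; financial account: purchases of foreign government bonds by domestic residents 396.9, foreign purchases of equities on the domestic stock exchange 354.8, domestic pension funds' purchases of foreign equities 130.7.)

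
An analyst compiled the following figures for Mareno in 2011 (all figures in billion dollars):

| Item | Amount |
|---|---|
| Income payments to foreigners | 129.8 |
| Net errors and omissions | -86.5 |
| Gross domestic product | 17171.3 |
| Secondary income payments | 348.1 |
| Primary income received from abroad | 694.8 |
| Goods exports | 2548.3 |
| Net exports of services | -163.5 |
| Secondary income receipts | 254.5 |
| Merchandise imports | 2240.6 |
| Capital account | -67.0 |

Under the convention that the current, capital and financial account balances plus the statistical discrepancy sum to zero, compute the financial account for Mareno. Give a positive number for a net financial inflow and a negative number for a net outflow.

Goods balance = 2548.3 - 2240.6 = 307.7
Services balance = -163.5
Trade balance (goods + services) = 307.7 + (-163.5) = 144.2
Net primary income = 694.8 - 129.8 = 565.0
Net secondary income = 254.5 - 348.1 = -93.6
Current account = 144.2 + 565.0 + (-93.6) = 615.6
Financial account = -(615.6 + (-67.0) + (-86.5)) = -462.1

-462.1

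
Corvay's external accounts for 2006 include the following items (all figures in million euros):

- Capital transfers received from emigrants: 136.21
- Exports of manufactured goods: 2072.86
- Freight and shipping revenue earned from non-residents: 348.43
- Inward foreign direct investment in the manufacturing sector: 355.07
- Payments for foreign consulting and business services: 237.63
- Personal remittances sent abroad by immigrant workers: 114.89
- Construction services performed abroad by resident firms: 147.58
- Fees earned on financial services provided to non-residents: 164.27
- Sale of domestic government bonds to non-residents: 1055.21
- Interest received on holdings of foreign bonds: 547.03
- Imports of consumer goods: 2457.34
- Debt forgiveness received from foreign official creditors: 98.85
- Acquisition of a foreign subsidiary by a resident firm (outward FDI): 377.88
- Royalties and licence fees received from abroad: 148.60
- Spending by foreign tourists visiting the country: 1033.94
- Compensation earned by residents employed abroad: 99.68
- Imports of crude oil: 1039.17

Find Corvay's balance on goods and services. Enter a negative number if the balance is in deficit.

Goods: -2457.34 - 1039.17 + 2072.86 = -1423.65
Services: 148.60 + 147.58 + 164.27 + 348.43 + 1033.94 - 237.63 = 1605.19
Trade balance = -1423.65 + 1605.19 = 181.54
(Excluded from the trade balance — capital account: capital transfers received from emigrants 136.21, debt forgiveness received from foreign official creditors 98.85; financial account: inward foreign direct investment in the manufacturing sector 355.07, sale of domestic government bonds to non-residents 1055.21, acquisition of a foreign subsidiary by a resident firm (outward FDI) 377.88; secondary income: personal remittances sent abroad by immigrant workers 114.89; primary income: interest received on holdings of foreign bonds 547.03, compensation earned by residents employed abroad 99.68.)

181.54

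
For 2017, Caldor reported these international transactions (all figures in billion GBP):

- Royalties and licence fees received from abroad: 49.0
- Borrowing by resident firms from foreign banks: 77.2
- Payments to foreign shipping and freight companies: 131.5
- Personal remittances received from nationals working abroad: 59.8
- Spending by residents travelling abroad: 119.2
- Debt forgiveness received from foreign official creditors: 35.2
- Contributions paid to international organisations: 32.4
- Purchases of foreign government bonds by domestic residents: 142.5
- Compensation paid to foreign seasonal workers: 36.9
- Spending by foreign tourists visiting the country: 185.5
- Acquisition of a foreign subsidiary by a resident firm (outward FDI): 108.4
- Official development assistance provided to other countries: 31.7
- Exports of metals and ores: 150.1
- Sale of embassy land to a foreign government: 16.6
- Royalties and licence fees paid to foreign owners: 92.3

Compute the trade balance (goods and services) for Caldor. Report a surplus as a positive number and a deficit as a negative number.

41.6

Goods: 150.1
Services: -92.3 - 119.2 + 185.5 - 131.5 + 49.0 = -108.5
Trade balance = 150.1 + (-108.5) = 41.6
(Excluded from the trade balance — financial account: borrowing by resident firms from foreign banks 77.2, purchases of foreign government bonds by domestic residents 142.5, acquisition of a foreign subsidiary by a resident firm (outward FDI) 108.4; secondary income: personal remittances received from nationals working abroad 59.8, contributions paid to international organisations 32.4, official development assistance provided to other countries 31.7; capital account: debt forgiveness received from foreign official creditors 35.2, sale of embassy land to a foreign government 16.6; primary income: compensation paid to foreign seasonal workers 36.9.)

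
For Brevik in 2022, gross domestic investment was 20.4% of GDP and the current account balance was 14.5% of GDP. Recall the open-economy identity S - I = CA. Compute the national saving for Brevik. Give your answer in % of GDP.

34.9

S - I = CA (net lending to the rest of the world).
S = I + CA = 20.4 + 14.5 = 34.9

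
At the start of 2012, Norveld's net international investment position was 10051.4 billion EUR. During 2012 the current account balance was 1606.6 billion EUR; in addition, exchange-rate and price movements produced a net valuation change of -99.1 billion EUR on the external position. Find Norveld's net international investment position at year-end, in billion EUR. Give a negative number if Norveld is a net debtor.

Change in NIIP = current account + net valuation change = 1606.6 + (-99.1) = 1507.5
End-of-year NIIP = 10051.4 + 1507.5 = 11558.9

11558.9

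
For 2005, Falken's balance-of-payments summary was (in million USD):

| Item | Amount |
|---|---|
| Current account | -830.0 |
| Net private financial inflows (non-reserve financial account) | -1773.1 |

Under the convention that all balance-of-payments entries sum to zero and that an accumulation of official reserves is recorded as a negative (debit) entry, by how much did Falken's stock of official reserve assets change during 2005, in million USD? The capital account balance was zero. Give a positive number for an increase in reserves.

Official reserve transactions balance = -((-830.0) + (-1773.1)) = 2603.1
An accumulation of reserves is recorded as a debit (negative entry), so the change in the stock of reserves is the negative of that balance.
Change in official reserves = -(2603.1) = -2603.1

-2603.1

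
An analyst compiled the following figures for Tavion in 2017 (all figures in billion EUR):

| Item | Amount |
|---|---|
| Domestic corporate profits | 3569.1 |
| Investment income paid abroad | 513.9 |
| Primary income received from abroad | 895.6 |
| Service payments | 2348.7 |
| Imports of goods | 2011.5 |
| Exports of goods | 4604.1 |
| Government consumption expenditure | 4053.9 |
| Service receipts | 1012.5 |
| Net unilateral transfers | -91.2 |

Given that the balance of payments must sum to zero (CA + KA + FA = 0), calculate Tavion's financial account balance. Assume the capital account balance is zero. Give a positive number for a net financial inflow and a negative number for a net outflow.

Goods balance = 4604.1 - 2011.5 = 2592.6
Services balance = 1012.5 - 2348.7 = -1336.2
Trade balance (goods + services) = 2592.6 + (-1336.2) = 1256.4
Net primary income = 895.6 - 513.9 = 381.7
Net secondary income = -91.2
Current account = 1256.4 + 381.7 + (-91.2) = 1546.9
Financial account = -(1546.9) = -1546.9

-1546.9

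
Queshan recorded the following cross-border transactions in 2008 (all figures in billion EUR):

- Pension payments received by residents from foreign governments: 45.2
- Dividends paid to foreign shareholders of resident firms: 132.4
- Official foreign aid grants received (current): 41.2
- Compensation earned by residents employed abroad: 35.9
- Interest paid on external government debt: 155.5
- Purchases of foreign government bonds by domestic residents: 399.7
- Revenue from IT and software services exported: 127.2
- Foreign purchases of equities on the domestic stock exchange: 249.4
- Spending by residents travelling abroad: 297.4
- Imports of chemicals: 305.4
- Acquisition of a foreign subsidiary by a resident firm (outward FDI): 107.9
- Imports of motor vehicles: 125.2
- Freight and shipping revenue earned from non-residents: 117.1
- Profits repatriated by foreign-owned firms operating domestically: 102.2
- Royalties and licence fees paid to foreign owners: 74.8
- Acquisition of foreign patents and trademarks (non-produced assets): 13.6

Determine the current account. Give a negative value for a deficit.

Goods: -125.2 - 305.4 = -430.6
Services: 117.1 - 297.4 - 74.8 + 127.2 = -127.9
Primary income: -132.4 - 155.5 - 102.2 + 35.9 = -354.2
Secondary income: 45.2 + 41.2 = 86.4
Current account = (-430.6) + (-127.9) + (-354.2) + 86.4 = -826.3
(Excluded from the current account — financial account: purchases of foreign government bonds by domestic residents 399.7, foreign purchases of equities on the domestic stock exchange 249.4, acquisition of a foreign subsidiary by a resident firm (outward FDI) 107.9; capital account: acquisition of foreign patents and trademarks (non-produced assets) 13.6.)

-826.3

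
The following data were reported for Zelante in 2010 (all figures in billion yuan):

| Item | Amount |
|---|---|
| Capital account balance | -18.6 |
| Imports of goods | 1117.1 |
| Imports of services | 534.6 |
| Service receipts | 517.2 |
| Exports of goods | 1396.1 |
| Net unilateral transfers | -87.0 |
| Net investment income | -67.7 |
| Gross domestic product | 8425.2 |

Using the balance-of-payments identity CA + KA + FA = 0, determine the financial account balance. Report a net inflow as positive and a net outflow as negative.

Goods balance = 1396.1 - 1117.1 = 279.0
Services balance = 517.2 - 534.6 = -17.4
Trade balance (goods + services) = 279.0 + (-17.4) = 261.6
Net primary income = -67.7
Net secondary income = -87.0
Current account = 261.6 + (-67.7) + (-87.0) = 106.9
Financial account = -(106.9 + (-18.6)) = -88.3

-88.3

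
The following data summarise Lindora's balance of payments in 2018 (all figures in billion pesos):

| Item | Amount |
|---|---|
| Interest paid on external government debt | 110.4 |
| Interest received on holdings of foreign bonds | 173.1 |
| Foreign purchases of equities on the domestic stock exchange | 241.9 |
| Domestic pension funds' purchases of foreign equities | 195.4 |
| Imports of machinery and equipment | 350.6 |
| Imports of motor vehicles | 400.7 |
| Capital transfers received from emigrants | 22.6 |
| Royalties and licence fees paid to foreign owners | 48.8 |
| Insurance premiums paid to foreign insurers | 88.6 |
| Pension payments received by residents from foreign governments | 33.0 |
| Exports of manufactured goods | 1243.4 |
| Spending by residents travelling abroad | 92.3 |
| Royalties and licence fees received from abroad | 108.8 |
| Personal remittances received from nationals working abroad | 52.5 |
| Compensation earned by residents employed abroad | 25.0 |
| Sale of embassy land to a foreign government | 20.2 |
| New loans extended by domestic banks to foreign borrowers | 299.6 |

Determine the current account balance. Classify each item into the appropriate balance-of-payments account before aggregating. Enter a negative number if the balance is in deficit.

Goods: -400.7 - 350.6 + 1243.4 = 492.1
Services: -92.3 - 48.8 + 108.8 - 88.6 = -120.9
Primary income: 25.0 + 173.1 - 110.4 = 87.7
Secondary income: 52.5 + 33.0 = 85.5
Current account = 492.1 + (-120.9) + 87.7 + 85.5 = 544.4
(Excluded from the current account — financial account: foreign purchases of equities on the domestic stock exchange 241.9, domestic pension funds' purchases of foreign equities 195.4, new loans extended by domestic banks to foreign borrowers 299.6; capital account: capital transfers received from emigrants 22.6, sale of embassy land to a foreign government 20.2.)

544.4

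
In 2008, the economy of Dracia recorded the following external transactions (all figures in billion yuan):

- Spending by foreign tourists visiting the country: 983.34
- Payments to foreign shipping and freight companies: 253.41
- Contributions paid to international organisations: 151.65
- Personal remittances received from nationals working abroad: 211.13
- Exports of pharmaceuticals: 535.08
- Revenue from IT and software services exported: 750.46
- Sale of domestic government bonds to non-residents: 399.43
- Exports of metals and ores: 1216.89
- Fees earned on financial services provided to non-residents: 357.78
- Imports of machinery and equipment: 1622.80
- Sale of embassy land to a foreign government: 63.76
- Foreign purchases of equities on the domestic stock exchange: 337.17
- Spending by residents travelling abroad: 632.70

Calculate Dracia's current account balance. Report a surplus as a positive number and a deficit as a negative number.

1394.12

Goods: 535.08 - 1622.80 + 1216.89 = 129.17
Services: 750.46 + 983.34 - 632.70 + 357.78 - 253.41 = 1205.47
Secondary income: 211.13 - 151.65 = 59.48
Current account = 129.17 + 1205.47 + 59.48 = 1394.12
(Excluded from the current account — financial account: sale of domestic government bonds to non-residents 399.43, foreign purchases of equities on the domestic stock exchange 337.17; capital account: sale of embassy land to a foreign government 63.76.)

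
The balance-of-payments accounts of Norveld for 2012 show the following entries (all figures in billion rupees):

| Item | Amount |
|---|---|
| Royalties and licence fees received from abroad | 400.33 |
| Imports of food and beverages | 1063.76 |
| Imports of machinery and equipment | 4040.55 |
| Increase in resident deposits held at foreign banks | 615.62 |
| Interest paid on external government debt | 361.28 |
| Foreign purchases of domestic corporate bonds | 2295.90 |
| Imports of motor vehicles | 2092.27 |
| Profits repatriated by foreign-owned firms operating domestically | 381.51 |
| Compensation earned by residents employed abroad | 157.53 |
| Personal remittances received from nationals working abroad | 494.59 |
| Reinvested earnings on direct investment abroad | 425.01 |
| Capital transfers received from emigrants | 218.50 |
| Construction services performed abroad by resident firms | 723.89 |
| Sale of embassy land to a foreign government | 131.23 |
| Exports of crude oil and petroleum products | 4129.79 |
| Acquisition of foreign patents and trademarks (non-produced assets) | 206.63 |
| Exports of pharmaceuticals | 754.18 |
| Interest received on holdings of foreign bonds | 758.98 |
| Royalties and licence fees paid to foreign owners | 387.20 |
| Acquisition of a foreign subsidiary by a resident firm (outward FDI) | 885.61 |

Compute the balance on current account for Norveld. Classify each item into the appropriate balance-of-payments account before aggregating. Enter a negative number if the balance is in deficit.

Goods: -4040.55 + 4129.79 + 754.18 - 2092.27 - 1063.76 = -2312.61
Services: -387.20 + 400.33 + 723.89 = 737.02
Primary income: -381.51 + 425.01 - 361.28 + 758.98 + 157.53 = 598.73
Secondary income: 494.59
Current account = (-2312.61) + 737.02 + 598.73 + 494.59 = -482.27
(Excluded from the current account — financial account: increase in resident deposits held at foreign banks 615.62, foreign purchases of domestic corporate bonds 2295.90, acquisition of a foreign subsidiary by a resident firm (outward FDI) 885.61; capital account: capital transfers received from emigrants 218.50, sale of embassy land to a foreign government 131.23, acquisition of foreign patents and trademarks (non-produced assets) 206.63.)

-482.27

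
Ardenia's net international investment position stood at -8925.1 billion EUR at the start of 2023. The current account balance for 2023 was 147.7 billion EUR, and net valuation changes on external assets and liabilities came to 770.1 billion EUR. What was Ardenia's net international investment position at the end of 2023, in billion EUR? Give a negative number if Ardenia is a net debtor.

-8007.3

Change in NIIP = current account + net valuation change = 147.7 + 770.1 = 917.8
End-of-year NIIP = -8925.1 + 917.8 = -8007.3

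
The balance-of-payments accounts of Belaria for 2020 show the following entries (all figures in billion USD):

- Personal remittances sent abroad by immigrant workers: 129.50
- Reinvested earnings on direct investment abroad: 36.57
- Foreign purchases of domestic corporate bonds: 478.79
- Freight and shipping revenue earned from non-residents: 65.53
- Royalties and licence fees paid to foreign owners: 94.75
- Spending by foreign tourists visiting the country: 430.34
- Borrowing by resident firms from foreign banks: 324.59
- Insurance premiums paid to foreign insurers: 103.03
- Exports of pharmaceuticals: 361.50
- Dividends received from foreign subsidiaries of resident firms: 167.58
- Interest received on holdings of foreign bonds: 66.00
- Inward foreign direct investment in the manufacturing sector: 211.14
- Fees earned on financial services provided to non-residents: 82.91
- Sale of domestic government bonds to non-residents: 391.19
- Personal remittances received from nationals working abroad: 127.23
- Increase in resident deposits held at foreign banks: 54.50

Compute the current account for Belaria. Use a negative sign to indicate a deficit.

Goods: 361.50
Services: 65.53 + 430.34 - 94.75 + 82.91 - 103.03 = 381.00
Primary income: 66.00 + 167.58 + 36.57 = 270.15
Secondary income: -129.50 + 127.23 = -2.27
Current account = 361.50 + 381.00 + 270.15 + (-2.27) = 1010.38
(Excluded from the current account — financial account: foreign purchases of domestic corporate bonds 478.79, borrowing by resident firms from foreign banks 324.59, inward foreign direct investment in the manufacturing sector 211.14, sale of domestic government bonds to non-residents 391.19, increase in resident deposits held at foreign banks 54.50.)

1010.38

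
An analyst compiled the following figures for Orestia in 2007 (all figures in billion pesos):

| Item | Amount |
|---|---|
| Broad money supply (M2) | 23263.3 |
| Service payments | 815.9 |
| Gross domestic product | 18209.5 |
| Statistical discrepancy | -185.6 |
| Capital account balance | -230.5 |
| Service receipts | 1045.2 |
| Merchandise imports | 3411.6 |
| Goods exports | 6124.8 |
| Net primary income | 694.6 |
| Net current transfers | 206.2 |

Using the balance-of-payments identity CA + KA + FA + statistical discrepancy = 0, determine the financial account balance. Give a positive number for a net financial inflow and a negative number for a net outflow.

Goods balance = 6124.8 - 3411.6 = 2713.2
Services balance = 1045.2 - 815.9 = 229.3
Trade balance (goods + services) = 2713.2 + 229.3 = 2942.5
Net primary income = 694.6
Net secondary income = 206.2
Current account = 2942.5 + 694.6 + 206.2 = 3843.3
Financial account = -(3843.3 + (-230.5) + (-185.6)) = -3427.2

-3427.2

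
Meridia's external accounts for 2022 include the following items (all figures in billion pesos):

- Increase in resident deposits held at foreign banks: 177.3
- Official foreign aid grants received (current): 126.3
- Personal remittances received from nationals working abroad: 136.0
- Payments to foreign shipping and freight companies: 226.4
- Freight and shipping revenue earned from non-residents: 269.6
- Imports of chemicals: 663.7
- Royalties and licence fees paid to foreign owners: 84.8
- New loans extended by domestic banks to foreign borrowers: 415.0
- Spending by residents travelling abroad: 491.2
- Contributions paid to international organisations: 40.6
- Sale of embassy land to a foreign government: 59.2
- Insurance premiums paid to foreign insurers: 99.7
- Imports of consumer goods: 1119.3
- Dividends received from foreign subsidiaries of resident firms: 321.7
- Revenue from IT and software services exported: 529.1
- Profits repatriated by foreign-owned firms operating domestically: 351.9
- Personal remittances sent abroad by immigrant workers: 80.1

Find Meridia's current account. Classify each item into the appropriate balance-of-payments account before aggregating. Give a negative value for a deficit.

-1775.0

Goods: -1119.3 - 663.7 = -1783.0
Services: -99.7 - 226.4 + 529.1 + 269.6 - 491.2 - 84.8 = -103.4
Primary income: -351.9 + 321.7 = -30.2
Secondary income: 136.0 - 80.1 - 40.6 + 126.3 = 141.6
Current account = (-1783.0) + (-103.4) + (-30.2) + 141.6 = -1775.0
(Excluded from the current account — financial account: increase in resident deposits held at foreign banks 177.3, new loans extended by domestic banks to foreign borrowers 415.0; capital account: sale of embassy land to a foreign government 59.2.)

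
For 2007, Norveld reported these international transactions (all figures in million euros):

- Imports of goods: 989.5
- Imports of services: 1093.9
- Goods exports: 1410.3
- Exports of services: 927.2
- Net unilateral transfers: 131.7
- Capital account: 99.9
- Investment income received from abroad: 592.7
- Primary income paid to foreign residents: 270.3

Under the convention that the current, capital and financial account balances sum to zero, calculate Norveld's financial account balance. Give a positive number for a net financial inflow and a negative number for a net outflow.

Goods balance = 1410.3 - 989.5 = 420.8
Services balance = 927.2 - 1093.9 = -166.7
Trade balance (goods + services) = 420.8 + (-166.7) = 254.1
Net primary income = 592.7 - 270.3 = 322.4
Net secondary income = 131.7
Current account = 254.1 + 322.4 + 131.7 = 708.2
Financial account = -(708.2 + 99.9) = -808.1

-808.1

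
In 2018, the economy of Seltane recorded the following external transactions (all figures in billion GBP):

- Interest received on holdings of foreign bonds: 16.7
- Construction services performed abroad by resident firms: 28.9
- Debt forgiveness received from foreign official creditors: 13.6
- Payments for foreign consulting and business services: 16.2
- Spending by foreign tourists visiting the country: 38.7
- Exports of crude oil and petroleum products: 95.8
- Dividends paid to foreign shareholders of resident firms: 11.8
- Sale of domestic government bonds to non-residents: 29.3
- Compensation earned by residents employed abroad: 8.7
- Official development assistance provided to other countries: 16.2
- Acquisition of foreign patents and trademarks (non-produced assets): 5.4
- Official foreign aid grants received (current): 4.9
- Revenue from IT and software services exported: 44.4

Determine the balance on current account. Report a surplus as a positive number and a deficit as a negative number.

193.9

Goods: 95.8
Services: 38.7 + 28.9 + 44.4 - 16.2 = 95.8
Primary income: 8.7 + 16.7 - 11.8 = 13.6
Secondary income: 4.9 - 16.2 = -11.3
Current account = 95.8 + 95.8 + 13.6 + (-11.3) = 193.9
(Excluded from the current account — capital account: debt forgiveness received from foreign official creditors 13.6, acquisition of foreign patents and trademarks (non-produced assets) 5.4; financial account: sale of domestic government bonds to non-residents 29.3.)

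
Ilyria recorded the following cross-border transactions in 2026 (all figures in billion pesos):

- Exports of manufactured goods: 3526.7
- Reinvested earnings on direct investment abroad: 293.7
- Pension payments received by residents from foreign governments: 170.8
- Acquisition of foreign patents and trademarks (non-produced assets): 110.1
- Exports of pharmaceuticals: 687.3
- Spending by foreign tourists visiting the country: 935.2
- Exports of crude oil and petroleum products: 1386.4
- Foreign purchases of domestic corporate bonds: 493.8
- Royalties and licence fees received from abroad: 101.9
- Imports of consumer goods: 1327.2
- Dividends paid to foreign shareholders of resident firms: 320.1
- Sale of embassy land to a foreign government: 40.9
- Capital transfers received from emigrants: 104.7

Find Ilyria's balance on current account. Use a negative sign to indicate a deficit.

5454.7

Goods: 687.3 + 3526.7 - 1327.2 + 1386.4 = 4273.2
Services: 101.9 + 935.2 = 1037.1
Primary income: -320.1 + 293.7 = -26.4
Secondary income: 170.8
Current account = 4273.2 + 1037.1 + (-26.4) + 170.8 = 5454.7
(Excluded from the current account — capital account: acquisition of foreign patents and trademarks (non-produced assets) 110.1, sale of embassy land to a foreign government 40.9, capital transfers received from emigrants 104.7; financial account: foreign purchases of domestic corporate bonds 493.8.)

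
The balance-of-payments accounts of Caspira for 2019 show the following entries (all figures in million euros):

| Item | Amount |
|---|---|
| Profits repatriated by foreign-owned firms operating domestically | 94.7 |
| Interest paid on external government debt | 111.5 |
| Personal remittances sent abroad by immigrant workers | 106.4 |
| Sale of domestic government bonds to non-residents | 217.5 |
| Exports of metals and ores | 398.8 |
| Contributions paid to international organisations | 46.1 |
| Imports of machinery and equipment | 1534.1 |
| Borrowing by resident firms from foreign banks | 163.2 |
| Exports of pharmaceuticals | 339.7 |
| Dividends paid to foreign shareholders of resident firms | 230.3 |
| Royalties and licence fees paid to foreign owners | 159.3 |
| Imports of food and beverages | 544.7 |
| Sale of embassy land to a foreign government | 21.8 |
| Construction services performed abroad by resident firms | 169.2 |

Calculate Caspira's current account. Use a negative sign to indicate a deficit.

Goods: 398.8 - 544.7 - 1534.1 + 339.7 = -1340.3
Services: -159.3 + 169.2 = 9.9
Primary income: -230.3 - 94.7 - 111.5 = -436.5
Secondary income: -106.4 - 46.1 = -152.5
Current account = (-1340.3) + 9.9 + (-436.5) + (-152.5) = -1919.4
(Excluded from the current account — financial account: sale of domestic government bonds to non-residents 217.5, borrowing by resident firms from foreign banks 163.2; capital account: sale of embassy land to a foreign government 21.8.)

-1919.4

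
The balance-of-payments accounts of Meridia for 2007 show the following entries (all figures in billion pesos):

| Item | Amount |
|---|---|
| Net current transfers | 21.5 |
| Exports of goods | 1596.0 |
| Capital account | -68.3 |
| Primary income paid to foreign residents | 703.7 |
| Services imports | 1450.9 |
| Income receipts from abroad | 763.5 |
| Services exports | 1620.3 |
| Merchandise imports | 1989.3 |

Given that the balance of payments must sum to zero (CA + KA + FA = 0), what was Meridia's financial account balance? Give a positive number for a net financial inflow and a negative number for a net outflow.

Goods balance = 1596.0 - 1989.3 = -393.3
Services balance = 1620.3 - 1450.9 = 169.4
Trade balance (goods + services) = -393.3 + 169.4 = -223.9
Net primary income = 763.5 - 703.7 = 59.8
Net secondary income = 21.5
Current account = -223.9 + 59.8 + 21.5 = -142.6
Financial account = -(-142.6 + (-68.3)) = 210.9

210.9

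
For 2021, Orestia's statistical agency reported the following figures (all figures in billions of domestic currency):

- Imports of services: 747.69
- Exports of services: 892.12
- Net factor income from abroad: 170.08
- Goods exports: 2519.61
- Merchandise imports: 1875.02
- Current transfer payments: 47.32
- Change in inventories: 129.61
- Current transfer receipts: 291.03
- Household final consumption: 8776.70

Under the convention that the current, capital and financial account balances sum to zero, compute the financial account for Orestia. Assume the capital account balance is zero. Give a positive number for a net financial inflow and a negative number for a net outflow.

-1202.81

Goods balance = 2519.61 - 1875.02 = 644.59
Services balance = 892.12 - 747.69 = 144.43
Trade balance (goods + services) = 644.59 + 144.43 = 789.02
Net primary income = 170.08
Net secondary income = 291.03 - 47.32 = 243.71
Current account = 789.02 + 170.08 + 243.71 = 1202.81
Financial account = -(1202.81) = -1202.81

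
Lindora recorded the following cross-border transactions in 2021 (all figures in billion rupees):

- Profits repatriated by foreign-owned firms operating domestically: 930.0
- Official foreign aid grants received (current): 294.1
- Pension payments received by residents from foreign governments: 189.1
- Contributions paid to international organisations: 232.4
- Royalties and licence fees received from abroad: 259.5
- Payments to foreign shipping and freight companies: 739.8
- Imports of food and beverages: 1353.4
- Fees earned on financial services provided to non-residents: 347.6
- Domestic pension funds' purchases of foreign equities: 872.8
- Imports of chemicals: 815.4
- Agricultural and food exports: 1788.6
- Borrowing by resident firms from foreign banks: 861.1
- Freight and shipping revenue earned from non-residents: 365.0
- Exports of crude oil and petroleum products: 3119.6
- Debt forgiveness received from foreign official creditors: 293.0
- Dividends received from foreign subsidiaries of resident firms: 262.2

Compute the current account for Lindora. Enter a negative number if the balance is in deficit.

2554.7

Goods: 1788.6 + 3119.6 - 815.4 - 1353.4 = 2739.4
Services: 347.6 - 739.8 + 365.0 + 259.5 = 232.3
Primary income: -930.0 + 262.2 = -667.8
Secondary income: -232.4 + 189.1 + 294.1 = 250.8
Current account = 2739.4 + 232.3 + (-667.8) + 250.8 = 2554.7
(Excluded from the current account — financial account: domestic pension funds' purchases of foreign equities 872.8, borrowing by resident firms from foreign banks 861.1; capital account: debt forgiveness received from foreign official creditors 293.0.)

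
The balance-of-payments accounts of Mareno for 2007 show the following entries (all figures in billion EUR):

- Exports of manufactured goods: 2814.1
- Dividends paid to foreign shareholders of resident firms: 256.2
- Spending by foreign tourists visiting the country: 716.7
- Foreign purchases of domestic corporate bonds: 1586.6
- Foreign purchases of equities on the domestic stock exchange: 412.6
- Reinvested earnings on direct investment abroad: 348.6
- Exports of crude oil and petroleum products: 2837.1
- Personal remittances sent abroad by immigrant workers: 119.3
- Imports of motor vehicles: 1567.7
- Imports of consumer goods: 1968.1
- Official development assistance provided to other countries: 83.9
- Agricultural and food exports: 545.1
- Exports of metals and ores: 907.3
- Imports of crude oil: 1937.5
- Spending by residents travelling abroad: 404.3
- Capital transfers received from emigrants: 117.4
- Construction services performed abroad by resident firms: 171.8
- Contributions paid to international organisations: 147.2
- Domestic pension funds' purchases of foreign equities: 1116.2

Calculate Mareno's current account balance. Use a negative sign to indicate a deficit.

1856.5

Goods: 907.3 - 1968.1 + 2814.1 + 545.1 + 2837.1 - 1937.5 - 1567.7 = 1630.3
Services: 716.7 - 404.3 + 171.8 = 484.2
Primary income: 348.6 - 256.2 = 92.4
Secondary income: -147.2 - 119.3 - 83.9 = -350.4
Current account = 1630.3 + 484.2 + 92.4 + (-350.4) = 1856.5
(Excluded from the current account — financial account: foreign purchases of domestic corporate bonds 1586.6, foreign purchases of equities on the domestic stock exchange 412.6, domestic pension funds' purchases of foreign equities 1116.2; capital account: capital transfers received from emigrants 117.4.)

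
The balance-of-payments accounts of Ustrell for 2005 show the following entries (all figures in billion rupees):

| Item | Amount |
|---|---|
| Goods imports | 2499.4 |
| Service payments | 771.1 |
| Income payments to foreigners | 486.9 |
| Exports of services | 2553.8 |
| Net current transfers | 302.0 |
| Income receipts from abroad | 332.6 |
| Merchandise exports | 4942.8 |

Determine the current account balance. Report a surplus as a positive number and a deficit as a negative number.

4373.8

Goods balance = 4942.8 - 2499.4 = 2443.4
Services balance = 2553.8 - 771.1 = 1782.7
Trade balance (goods + services) = 2443.4 + 1782.7 = 4226.1
Net primary income = 332.6 - 486.9 = -154.3
Net secondary income = 302.0
Current account = 4226.1 + (-154.3) + 302.0 = 4373.8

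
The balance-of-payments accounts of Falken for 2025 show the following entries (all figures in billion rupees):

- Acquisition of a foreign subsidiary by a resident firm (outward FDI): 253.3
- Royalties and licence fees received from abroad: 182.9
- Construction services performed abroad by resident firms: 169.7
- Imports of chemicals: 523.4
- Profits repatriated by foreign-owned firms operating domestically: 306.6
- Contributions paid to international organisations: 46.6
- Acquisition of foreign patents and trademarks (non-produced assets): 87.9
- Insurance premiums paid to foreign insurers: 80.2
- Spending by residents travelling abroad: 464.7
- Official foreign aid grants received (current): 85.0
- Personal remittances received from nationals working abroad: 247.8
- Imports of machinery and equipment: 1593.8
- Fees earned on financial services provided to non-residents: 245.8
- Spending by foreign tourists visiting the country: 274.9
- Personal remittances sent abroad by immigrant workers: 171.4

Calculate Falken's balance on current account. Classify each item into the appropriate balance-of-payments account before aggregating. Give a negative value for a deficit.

-1980.6

Goods: -1593.8 - 523.4 = -2117.2
Services: 182.9 + 169.7 + 245.8 - 80.2 + 274.9 - 464.7 = 328.4
Primary income: -306.6
Secondary income: 247.8 + 85.0 - 171.4 - 46.6 = 114.8
Current account = (-2117.2) + 328.4 + (-306.6) + 114.8 = -1980.6
(Excluded from the current account — financial account: acquisition of a foreign subsidiary by a resident firm (outward FDI) 253.3; capital account: acquisition of foreign patents and trademarks (non-produced assets) 87.9.)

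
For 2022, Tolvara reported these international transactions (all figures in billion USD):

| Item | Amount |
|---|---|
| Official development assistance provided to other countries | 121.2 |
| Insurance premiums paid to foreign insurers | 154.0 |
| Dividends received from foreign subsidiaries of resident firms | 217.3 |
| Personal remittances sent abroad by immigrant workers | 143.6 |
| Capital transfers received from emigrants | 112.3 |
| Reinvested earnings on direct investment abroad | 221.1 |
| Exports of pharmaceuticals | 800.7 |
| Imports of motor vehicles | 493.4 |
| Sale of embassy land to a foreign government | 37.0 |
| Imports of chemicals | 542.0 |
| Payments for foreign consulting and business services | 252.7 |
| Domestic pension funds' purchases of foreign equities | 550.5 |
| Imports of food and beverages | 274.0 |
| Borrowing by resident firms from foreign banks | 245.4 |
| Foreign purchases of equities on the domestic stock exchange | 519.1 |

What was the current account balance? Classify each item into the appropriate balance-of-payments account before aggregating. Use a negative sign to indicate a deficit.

-741.8

Goods: -274.0 - 542.0 + 800.7 - 493.4 = -508.7
Services: -252.7 - 154.0 = -406.7
Primary income: 221.1 + 217.3 = 438.4
Secondary income: -121.2 - 143.6 = -264.8
Current account = (-508.7) + (-406.7) + 438.4 + (-264.8) = -741.8
(Excluded from the current account — capital account: capital transfers received from emigrants 112.3, sale of embassy land to a foreign government 37.0; financial account: domestic pension funds' purchases of foreign equities 550.5, borrowing by resident firms from foreign banks 245.4, foreign purchases of equities on the domestic stock exchange 519.1.)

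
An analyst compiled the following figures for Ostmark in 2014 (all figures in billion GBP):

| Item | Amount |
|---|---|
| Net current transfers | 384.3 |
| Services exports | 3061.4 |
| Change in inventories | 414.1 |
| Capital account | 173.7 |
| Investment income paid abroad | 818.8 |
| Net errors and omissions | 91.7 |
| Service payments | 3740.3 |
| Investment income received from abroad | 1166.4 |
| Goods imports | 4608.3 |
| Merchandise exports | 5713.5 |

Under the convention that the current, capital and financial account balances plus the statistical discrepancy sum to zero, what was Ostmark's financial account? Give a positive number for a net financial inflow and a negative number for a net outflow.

-1423.6

Goods balance = 5713.5 - 4608.3 = 1105.2
Services balance = 3061.4 - 3740.3 = -678.9
Trade balance (goods + services) = 1105.2 + (-678.9) = 426.3
Net primary income = 1166.4 - 818.8 = 347.6
Net secondary income = 384.3
Current account = 426.3 + 347.6 + 384.3 = 1158.2
Financial account = -(1158.2 + 173.7 + 91.7) = -1423.6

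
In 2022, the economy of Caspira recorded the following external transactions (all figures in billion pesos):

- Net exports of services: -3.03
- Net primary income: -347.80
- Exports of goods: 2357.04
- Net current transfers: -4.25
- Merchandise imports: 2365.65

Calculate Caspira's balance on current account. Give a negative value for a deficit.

Goods balance = 2357.04 - 2365.65 = -8.61
Services balance = -3.03
Trade balance (goods + services) = -8.61 + (-3.03) = -11.64
Net primary income = -347.80
Net secondary income = -4.25
Current account = -11.64 + (-347.80) + (-4.25) = -363.69

-363.69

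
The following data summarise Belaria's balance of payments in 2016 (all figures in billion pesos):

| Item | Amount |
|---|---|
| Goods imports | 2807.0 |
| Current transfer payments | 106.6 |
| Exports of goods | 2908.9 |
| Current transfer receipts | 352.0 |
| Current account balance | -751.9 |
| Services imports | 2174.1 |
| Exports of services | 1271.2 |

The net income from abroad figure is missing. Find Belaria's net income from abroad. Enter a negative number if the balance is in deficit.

Current account = goods balance + services balance + net primary income + net secondary income
Sum of the known components = -555.6
Net income from abroad = CA - (known components) = -751.9 - (-555.6) = -196.3

-196.3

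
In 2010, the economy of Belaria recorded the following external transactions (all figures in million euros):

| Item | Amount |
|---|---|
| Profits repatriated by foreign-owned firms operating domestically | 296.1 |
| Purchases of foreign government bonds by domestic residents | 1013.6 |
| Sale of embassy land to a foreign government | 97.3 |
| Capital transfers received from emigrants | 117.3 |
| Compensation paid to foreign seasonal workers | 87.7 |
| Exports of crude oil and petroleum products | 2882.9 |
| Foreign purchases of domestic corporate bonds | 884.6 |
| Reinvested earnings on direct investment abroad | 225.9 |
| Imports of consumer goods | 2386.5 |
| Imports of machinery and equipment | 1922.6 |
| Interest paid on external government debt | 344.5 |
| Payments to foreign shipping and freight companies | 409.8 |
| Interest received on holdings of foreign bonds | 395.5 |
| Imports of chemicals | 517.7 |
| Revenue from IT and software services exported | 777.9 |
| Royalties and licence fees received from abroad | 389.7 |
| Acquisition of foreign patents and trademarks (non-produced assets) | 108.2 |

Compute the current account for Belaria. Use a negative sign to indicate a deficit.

-1293.0

Goods: 2882.9 - 1922.6 - 517.7 - 2386.5 = -1943.9
Services: -409.8 + 777.9 + 389.7 = 757.8
Primary income: -296.1 - 87.7 + 395.5 - 344.5 + 225.9 = -106.9
Current account = (-1943.9) + 757.8 + (-106.9) = -1293.0
(Excluded from the current account — financial account: purchases of foreign government bonds by domestic residents 1013.6, foreign purchases of domestic corporate bonds 884.6; capital account: sale of embassy land to a foreign government 97.3, capital transfers received from emigrants 117.3, acquisition of foreign patents and trademarks (non-produced assets) 108.2.)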